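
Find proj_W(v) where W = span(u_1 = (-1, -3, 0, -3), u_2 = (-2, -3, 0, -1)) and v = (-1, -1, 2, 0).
proj_W(v) = (-32/35, -15/14, 0, 3/70)

Set up U = [u_1 | ... | u_2] ∈ R^(4×2). The projector onto W = col(U) is P = U (U^T U)^(-1) U^T.
Compute U^T U =
  [19, 14]
  [14, 14],
and U^T v = (4, 5).
Solve U^T U · c = U^T v for the coefficients: c = (-1/5, 39/70). The projection is proj_W(v) = U c.
Check: (v - proj_W(v)) · u_1 = 0  (should be 0).
Check: (v - proj_W(v)) · u_2 = 0  (should be 0).
Result: proj_W(v) = (-32/35, -15/14, 0, 3/70).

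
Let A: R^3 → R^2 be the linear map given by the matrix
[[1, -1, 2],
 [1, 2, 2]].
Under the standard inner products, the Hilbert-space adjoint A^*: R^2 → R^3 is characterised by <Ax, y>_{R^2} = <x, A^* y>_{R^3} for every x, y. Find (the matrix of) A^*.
A^* = A^T =
[[1, 1],
 [-1, 2],
 [2, 2]]

For real matrices with standard dot products, the defining identity <Ax, y> = <x, A^* y> gives (Ax)^T y = x^T (A^*) y, i.e. x^T A^T y = x^T (A^*) y. Since this holds for all x, y, we must have A^* = A^T. Therefore
A^* =
[[1, 1],
 [-1, 2],
 [2, 2]].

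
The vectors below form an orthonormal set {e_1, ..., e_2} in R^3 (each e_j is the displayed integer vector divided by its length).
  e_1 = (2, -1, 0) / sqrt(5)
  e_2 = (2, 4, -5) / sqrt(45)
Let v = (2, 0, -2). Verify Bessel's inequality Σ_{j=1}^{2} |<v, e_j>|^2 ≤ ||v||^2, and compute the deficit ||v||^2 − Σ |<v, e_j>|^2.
Σ |<v, e_j>|^2 = 68/9; ||v||^2 = 8; deficit = 4/9

Write each e_j = u_j / sqrt(<u_j, u_j>) where u_j is the displayed integer vector. Then <v, e_j> = <v, u_j> / sqrt(<u_j, u_j>), so |<v, e_j>|^2 = <v, u_j>^2 / <u_j, u_j>.
Coefficients: <v, e_1> = 4/sqrt(5), <v, e_2> = 14/sqrt(45).
Square and sum: Σ |<v, e_j>|^2 = 68/9.
Compute ||v||^2 = v·v = 8.
Deficit = 8 − 68/9 = 4/9 ≥ 0, confirming Bessel's inequality. (The deficit equals ||v − Σ <v,e_j> e_j||^2, the squared distance from v to span{e_j}.)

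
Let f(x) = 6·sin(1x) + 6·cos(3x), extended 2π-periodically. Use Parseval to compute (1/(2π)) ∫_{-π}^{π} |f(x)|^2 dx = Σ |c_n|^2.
Σ |c_n|^2 = 36

Expand |f|^2 and use orthogonality of {sin(nx), cos(mx)} on [-π, π]:
  ∫_{-π}^{π} sin(nx)^2 dx = π, ∫ cos(mx)^2 dx = π, and cross terms integrate to 0.
So ∫_{-π}^{π} f(x)^2 dx = 6^2 · π + 6^2 · π = (36 + 36)π.
Divide by 2π: (36 + 36)/2 = 36.
By Parseval, this equals Σ |c_n|^2.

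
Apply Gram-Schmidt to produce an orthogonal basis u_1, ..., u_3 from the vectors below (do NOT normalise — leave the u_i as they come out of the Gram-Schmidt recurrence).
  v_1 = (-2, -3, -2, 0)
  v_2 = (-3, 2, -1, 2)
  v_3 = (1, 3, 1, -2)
Orthogonal basis:
  u_1 = (-2, -3, -2, 0)
  u_2 = (-47/17, 40/17, -13/17, 2)
  u_3 = (-91/151, 116/151, -83/151, -294/151)

Apply the Gram-Schmidt recurrence
  u_1 = v_1
  u_i = v_i − Σ_{j<i} ((v_i · u_j) / (u_j · u_j)) · u_j.

Step by step this gives:
  u_1 = (-2, -3, -2, 0)
  u_2 = (-47/17, 40/17, -13/17, 2)
  u_3 = (-91/151, 116/151, -83/151, -294/151)

Orthogonality check:
  u_2 · u_1 = 0 (should be 0)
  u_3 · u_1 = 0 (should be 0)
  u_3 · u_2 = 0 (should be 0)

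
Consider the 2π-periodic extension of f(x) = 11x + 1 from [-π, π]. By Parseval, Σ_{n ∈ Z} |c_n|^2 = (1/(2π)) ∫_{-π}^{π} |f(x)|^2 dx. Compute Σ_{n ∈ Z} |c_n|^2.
Σ |c_n|^2 = 121π^2/3 + 1

Expand and integrate term by term over [-π, π]:
  ∫ (11x)^2 dx = 121·(2π^3/3); ∫ 2·11·(1)·x dx = 0 (odd integrand); ∫ 1^2 dx = 1·2π.
So (1/(2π)) ∫_{-π}^{π} (11x + 1)^2 dx = 121π^2/3 + 1 = 121π^2/3 + 1.
Parseval ⇒ Σ |c_n|^2 = 121π^2/3 + 1.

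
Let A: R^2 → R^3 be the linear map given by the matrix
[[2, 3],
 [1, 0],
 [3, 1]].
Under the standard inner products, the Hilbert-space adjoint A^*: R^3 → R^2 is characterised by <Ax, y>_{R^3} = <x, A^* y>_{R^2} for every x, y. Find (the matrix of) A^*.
A^* = A^T =
[[2, 1, 3],
 [3, 0, 1]]

For real matrices with standard dot products, the defining identity <Ax, y> = <x, A^* y> gives (Ax)^T y = x^T (A^*) y, i.e. x^T A^T y = x^T (A^*) y. Since this holds for all x, y, we must have A^* = A^T. Therefore
A^* =
[[2, 1, 3],
 [3, 0, 1]].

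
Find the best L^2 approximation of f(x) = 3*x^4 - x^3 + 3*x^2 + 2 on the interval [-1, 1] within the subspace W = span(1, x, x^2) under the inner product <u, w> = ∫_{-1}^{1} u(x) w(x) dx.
g(x) = 39*x^2/7 - 3*x/5 + 61/35

The best approximation g ∈ W is the orthogonal projection of f onto W. Writing g = a_0 + a_1 x + a_2 x^2, the coefficients solve the normal equations G · a = b where
  G_{ij} = <φ_i, φ_j> and b_i = <f, φ_i>, with φ_0 = 1, φ_1 = x, φ_2 = x^2.
G =
  [2, 0, 2/3]
  [0, 2/3, 0]
  [2/3, 0, 2/5],
b = (36/5, -2/5, 356/105).
Solving gives a_0 = 61/35, a_1 = -3/5, a_2 = 39/7, so
  g(x) = 39*x^2/7 - 3*x/5 + 61/35.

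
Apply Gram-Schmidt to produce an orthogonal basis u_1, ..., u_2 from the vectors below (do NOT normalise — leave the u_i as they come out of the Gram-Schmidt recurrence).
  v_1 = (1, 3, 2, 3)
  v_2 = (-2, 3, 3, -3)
Orthogonal basis:
  u_1 = (1, 3, 2, 3)
  u_2 = (-50/23, 57/23, 61/23, -81/23)

Apply the Gram-Schmidt recurrence
  u_1 = v_1
  u_i = v_i − Σ_{j<i} ((v_i · u_j) / (u_j · u_j)) · u_j.

Step by step this gives:
  u_1 = (1, 3, 2, 3)
  u_2 = (-50/23, 57/23, 61/23, -81/23)

Orthogonality check:
  u_2 · u_1 = 0 (should be 0)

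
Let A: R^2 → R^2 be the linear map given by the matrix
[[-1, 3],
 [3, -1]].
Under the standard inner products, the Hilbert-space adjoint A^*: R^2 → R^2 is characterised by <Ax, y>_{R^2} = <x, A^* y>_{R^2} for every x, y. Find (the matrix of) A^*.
A^* = A^T =
[[-1, 3],
 [3, -1]]

For real matrices with standard dot products, the defining identity <Ax, y> = <x, A^* y> gives (Ax)^T y = x^T (A^*) y, i.e. x^T A^T y = x^T (A^*) y. Since this holds for all x, y, we must have A^* = A^T. Therefore
A^* =
[[-1, 3],
 [3, -1]].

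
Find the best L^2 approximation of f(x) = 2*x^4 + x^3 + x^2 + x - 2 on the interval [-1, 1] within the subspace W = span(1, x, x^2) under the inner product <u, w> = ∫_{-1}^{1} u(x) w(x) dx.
g(x) = 19*x^2/7 + 8*x/5 - 76/35

The best approximation g ∈ W is the orthogonal projection of f onto W. Writing g = a_0 + a_1 x + a_2 x^2, the coefficients solve the normal equations G · a = b where
  G_{ij} = <φ_i, φ_j> and b_i = <f, φ_i>, with φ_0 = 1, φ_1 = x, φ_2 = x^2.
G =
  [2, 0, 2/3]
  [0, 2/3, 0]
  [2/3, 0, 2/5],
b = (-38/15, 16/15, -38/105).
Solving gives a_0 = -76/35, a_1 = 8/5, a_2 = 19/7, so
  g(x) = 19*x^2/7 + 8*x/5 - 76/35.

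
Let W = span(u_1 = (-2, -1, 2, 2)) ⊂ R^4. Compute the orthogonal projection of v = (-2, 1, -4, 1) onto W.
proj_W(v) = (6/13, 3/13, -6/13, -6/13)

Set up U = [u_1 | ... | u_1] ∈ R^(4×1). The projector onto W = col(U) is P = U (U^T U)^(-1) U^T.
Compute U^T U =
  [13],
and U^T v = (-3).
Solve U^T U · c = U^T v for the coefficients: c = (-3/13). The projection is proj_W(v) = U c.
Check: (v - proj_W(v)) · u_1 = 0  (should be 0).
Result: proj_W(v) = (6/13, 3/13, -6/13, -6/13).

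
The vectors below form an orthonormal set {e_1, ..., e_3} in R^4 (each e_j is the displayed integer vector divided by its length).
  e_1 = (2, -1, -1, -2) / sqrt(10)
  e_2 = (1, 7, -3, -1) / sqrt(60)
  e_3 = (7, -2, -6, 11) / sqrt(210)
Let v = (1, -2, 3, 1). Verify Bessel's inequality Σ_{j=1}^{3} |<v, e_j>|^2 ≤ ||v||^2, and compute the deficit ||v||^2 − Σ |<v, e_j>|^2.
Σ |<v, e_j>|^2 = 1259/140; ||v||^2 = 15; deficit = 841/140

Write each e_j = u_j / sqrt(<u_j, u_j>) where u_j is the displayed integer vector. Then <v, e_j> = <v, u_j> / sqrt(<u_j, u_j>), so |<v, e_j>|^2 = <v, u_j>^2 / <u_j, u_j>.
Coefficients: <v, e_1> = -1/sqrt(10), <v, e_2> = -23/sqrt(60), <v, e_3> = 4/sqrt(210).
Square and sum: Σ |<v, e_j>|^2 = 1259/140.
Compute ||v||^2 = v·v = 15.
Deficit = 15 − 1259/140 = 841/140 ≥ 0, confirming Bessel's inequality. (The deficit equals ||v − Σ <v,e_j> e_j||^2, the squared distance from v to span{e_j}.)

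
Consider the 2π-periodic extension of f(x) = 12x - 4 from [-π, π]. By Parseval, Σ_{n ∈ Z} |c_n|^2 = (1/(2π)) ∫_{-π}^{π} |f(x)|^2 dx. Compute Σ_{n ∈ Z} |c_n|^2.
Σ |c_n|^2 = 48π^2 + 16

Expand and integrate term by term over [-π, π]:
  ∫ (12x)^2 dx = 144·(2π^3/3); ∫ 2·12·(-4)·x dx = 0 (odd integrand); ∫ (-4)^2 dx = 16·2π.
So (1/(2π)) ∫_{-π}^{π} (12x - 4)^2 dx = 144π^2/3 + 16 = 48π^2 + 16.
Parseval ⇒ Σ |c_n|^2 = 48π^2 + 16.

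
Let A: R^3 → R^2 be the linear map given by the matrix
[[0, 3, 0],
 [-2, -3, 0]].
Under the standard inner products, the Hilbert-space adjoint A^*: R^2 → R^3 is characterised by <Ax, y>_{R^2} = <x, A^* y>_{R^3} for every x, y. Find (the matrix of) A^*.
A^* = A^T =
[[0, -2],
 [3, -3],
 [0, 0]]

For real matrices with standard dot products, the defining identity <Ax, y> = <x, A^* y> gives (Ax)^T y = x^T (A^*) y, i.e. x^T A^T y = x^T (A^*) y. Since this holds for all x, y, we must have A^* = A^T. Therefore
A^* =
[[0, -2],
 [3, -3],
 [0, 0]].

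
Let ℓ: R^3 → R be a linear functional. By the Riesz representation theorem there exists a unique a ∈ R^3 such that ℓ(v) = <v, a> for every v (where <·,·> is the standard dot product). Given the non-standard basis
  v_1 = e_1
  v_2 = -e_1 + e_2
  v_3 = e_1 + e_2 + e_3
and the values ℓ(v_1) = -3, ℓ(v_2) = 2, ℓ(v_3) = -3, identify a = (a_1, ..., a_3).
a = (-3, -1, 1)

Write a = (a_1, ..., a_3) in the standard basis. For each basis vector v_i, ℓ(v_i) = <v_i, a> is a linear equation in the a_j's. Collect the n equations into a matrix system V a = ℓ, where row i of V is v_i (expressed in the standard basis). Since V is invertible (lower-triangular with 1s on the diagonal, up to permutation), solve by back-substitution:
  V =
[[1, 0, 0],
 [-1, 1, 0],
 [1, 1, 1]]
  V a = (-3, 2, -3)
Solving gives a = (-3, -1, 1).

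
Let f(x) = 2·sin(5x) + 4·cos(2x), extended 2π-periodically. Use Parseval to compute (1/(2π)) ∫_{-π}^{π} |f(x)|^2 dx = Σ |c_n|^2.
Σ |c_n|^2 = 10

Expand |f|^2 and use orthogonality of {sin(nx), cos(mx)} on [-π, π]:
  ∫_{-π}^{π} sin(nx)^2 dx = π, ∫ cos(mx)^2 dx = π, and cross terms integrate to 0.
So ∫_{-π}^{π} f(x)^2 dx = 2^2 · π + 4^2 · π = (4 + 16)π.
Divide by 2π: (4 + 16)/2 = 10.
By Parseval, this equals Σ |c_n|^2.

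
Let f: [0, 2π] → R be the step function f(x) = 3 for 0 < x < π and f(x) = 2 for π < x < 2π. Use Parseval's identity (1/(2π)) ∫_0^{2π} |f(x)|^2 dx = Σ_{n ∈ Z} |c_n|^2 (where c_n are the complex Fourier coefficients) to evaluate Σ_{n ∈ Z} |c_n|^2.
Σ |c_n|^2 = 13/2

Parseval equates the L^2 energy of f (normalised by 1/(2π)) with the ℓ^2 sum of its Fourier coefficients: (1/(2π)) ∫_0^{2π} |f|^2 = Σ |c_n|^2.
Compute the left side: (1/(2π)) [∫_0^π 3^2 dx + ∫_π^{2π} 2^2 dx] = (1/(2π)) · (9π + 4π) = (9 + 4)/2 = 13/2.
So Σ_{n ∈ Z} |c_n|^2 = 13/2.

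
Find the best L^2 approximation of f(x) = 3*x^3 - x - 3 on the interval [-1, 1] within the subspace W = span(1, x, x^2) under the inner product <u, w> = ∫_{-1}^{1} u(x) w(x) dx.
g(x) = 4*x/5 - 3

The best approximation g ∈ W is the orthogonal projection of f onto W. Writing g = a_0 + a_1 x + a_2 x^2, the coefficients solve the normal equations G · a = b where
  G_{ij} = <φ_i, φ_j> and b_i = <f, φ_i>, with φ_0 = 1, φ_1 = x, φ_2 = x^2.
G =
  [2, 0, 2/3]
  [0, 2/3, 0]
  [2/3, 0, 2/5],
b = (-6, 8/15, -2).
Solving gives a_0 = -3, a_1 = 4/5, a_2 = 0, so
  g(x) = 4*x/5 - 3.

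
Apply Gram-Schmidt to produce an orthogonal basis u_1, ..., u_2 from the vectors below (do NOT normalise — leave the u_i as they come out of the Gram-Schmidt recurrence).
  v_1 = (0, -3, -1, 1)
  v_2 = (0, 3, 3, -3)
Orthogonal basis:
  u_1 = (0, -3, -1, 1)
  u_2 = (0, -12/11, 18/11, -18/11)

Apply the Gram-Schmidt recurrence
  u_1 = v_1
  u_i = v_i − Σ_{j<i} ((v_i · u_j) / (u_j · u_j)) · u_j.

Step by step this gives:
  u_1 = (0, -3, -1, 1)
  u_2 = (0, -12/11, 18/11, -18/11)

Orthogonality check:
  u_2 · u_1 = 0 (should be 0)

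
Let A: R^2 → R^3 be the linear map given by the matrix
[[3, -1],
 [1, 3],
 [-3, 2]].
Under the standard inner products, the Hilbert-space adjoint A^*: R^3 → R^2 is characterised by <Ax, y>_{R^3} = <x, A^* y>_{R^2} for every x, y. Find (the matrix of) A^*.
A^* = A^T =
[[3, 1, -3],
 [-1, 3, 2]]

For real matrices with standard dot products, the defining identity <Ax, y> = <x, A^* y> gives (Ax)^T y = x^T (A^*) y, i.e. x^T A^T y = x^T (A^*) y. Since this holds for all x, y, we must have A^* = A^T. Therefore
A^* =
[[3, 1, -3],
 [-1, 3, 2]].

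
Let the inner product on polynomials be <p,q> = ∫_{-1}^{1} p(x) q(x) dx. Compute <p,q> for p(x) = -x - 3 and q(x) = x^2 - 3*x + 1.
<p,q> = -6

Expand the product: p(x)·q(x) = -x^3 + 8*x - 3.
∫_{-1}^{1} of each monomial x^k gives [2/(k+1) if k even, 0 if k odd]. Integrating term-by-term (or equivalently evaluating the antiderivative F(x) = -x^4/4 + 4*x^2 - 3*x at the endpoints):
  F(1) − F(−1) = 3/4 − (27/4) = -6.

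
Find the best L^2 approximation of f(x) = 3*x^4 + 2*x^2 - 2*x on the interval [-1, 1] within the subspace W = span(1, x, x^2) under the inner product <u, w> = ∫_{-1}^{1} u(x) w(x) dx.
g(x) = 32*x^2/7 - 2*x - 9/35

The best approximation g ∈ W is the orthogonal projection of f onto W. Writing g = a_0 + a_1 x + a_2 x^2, the coefficients solve the normal equations G · a = b where
  G_{ij} = <φ_i, φ_j> and b_i = <f, φ_i>, with φ_0 = 1, φ_1 = x, φ_2 = x^2.
G =
  [2, 0, 2/3]
  [0, 2/3, 0]
  [2/3, 0, 2/5],
b = (38/15, -4/3, 58/35).
Solving gives a_0 = -9/35, a_1 = -2, a_2 = 32/7, so
  g(x) = 32*x^2/7 - 2*x - 9/35.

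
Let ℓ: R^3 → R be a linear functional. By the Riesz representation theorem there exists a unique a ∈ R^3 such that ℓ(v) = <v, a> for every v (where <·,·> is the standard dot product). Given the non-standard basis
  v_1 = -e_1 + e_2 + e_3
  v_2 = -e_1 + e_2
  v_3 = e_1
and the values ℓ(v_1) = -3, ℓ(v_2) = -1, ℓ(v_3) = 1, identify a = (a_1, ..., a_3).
a = (1, 0, -2)

Write a = (a_1, ..., a_3) in the standard basis. For each basis vector v_i, ℓ(v_i) = <v_i, a> is a linear equation in the a_j's. Collect the n equations into a matrix system V a = ℓ, where row i of V is v_i (expressed in the standard basis). Since V is invertible (lower-triangular with 1s on the diagonal, up to permutation), solve by back-substitution:
  V =
[[-1, 1, 1],
 [-1, 1, 0],
 [1, 0, 0]]
  V a = (-3, -1, 1)
Solving gives a = (1, 0, -2).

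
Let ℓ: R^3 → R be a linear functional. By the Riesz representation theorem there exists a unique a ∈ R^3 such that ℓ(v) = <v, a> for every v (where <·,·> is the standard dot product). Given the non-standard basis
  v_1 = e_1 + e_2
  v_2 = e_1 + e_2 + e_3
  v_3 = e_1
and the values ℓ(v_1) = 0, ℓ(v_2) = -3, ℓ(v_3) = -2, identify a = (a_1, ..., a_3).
a = (-2, 2, -3)

Write a = (a_1, ..., a_3) in the standard basis. For each basis vector v_i, ℓ(v_i) = <v_i, a> is a linear equation in the a_j's. Collect the n equations into a matrix system V a = ℓ, where row i of V is v_i (expressed in the standard basis). Since V is invertible (lower-triangular with 1s on the diagonal, up to permutation), solve by back-substitution:
  V =
[[1, 1, 0],
 [1, 1, 1],
 [1, 0, 0]]
  V a = (0, -3, -2)
Solving gives a = (-2, 2, -3).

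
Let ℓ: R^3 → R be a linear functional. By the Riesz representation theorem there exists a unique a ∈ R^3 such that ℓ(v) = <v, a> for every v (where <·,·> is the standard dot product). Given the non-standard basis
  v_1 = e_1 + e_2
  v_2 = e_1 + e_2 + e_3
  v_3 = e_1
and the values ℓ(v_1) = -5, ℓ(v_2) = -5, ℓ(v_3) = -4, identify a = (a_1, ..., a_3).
a = (-4, -1, 0)

Write a = (a_1, ..., a_3) in the standard basis. For each basis vector v_i, ℓ(v_i) = <v_i, a> is a linear equation in the a_j's. Collect the n equations into a matrix system V a = ℓ, where row i of V is v_i (expressed in the standard basis). Since V is invertible (lower-triangular with 1s on the diagonal, up to permutation), solve by back-substitution:
  V =
[[1, 1, 0],
 [1, 1, 1],
 [1, 0, 0]]
  V a = (-5, -5, -4)
Solving gives a = (-4, -1, 0).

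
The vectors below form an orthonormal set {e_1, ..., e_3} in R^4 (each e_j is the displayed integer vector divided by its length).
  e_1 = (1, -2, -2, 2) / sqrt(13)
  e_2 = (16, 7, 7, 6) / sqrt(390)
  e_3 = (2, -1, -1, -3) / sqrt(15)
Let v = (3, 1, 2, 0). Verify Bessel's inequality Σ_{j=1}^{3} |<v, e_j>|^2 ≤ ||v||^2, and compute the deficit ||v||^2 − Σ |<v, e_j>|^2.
Σ |<v, e_j>|^2 = 27/2; ||v||^2 = 14; deficit = 1/2

Write each e_j = u_j / sqrt(<u_j, u_j>) where u_j is the displayed integer vector. Then <v, e_j> = <v, u_j> / sqrt(<u_j, u_j>), so |<v, e_j>|^2 = <v, u_j>^2 / <u_j, u_j>.
Coefficients: <v, e_1> = -3/sqrt(13), <v, e_2> = 69/sqrt(390), <v, e_3> = 3/sqrt(15).
Square and sum: Σ |<v, e_j>|^2 = 27/2.
Compute ||v||^2 = v·v = 14.
Deficit = 14 − 27/2 = 1/2 ≥ 0, confirming Bessel's inequality. (The deficit equals ||v − Σ <v,e_j> e_j||^2, the squared distance from v to span{e_j}.)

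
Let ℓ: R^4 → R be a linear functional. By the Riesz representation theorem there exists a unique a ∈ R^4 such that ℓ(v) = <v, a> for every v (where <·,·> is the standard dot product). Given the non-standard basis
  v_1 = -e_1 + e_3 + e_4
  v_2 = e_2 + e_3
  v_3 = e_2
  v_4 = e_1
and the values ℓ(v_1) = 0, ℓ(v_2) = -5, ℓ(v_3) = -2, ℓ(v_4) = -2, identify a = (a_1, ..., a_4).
a = (-2, -2, -3, 1)

Write a = (a_1, ..., a_4) in the standard basis. For each basis vector v_i, ℓ(v_i) = <v_i, a> is a linear equation in the a_j's. Collect the n equations into a matrix system V a = ℓ, where row i of V is v_i (expressed in the standard basis). Since V is invertible (lower-triangular with 1s on the diagonal, up to permutation), solve by back-substitution:
  V =
[[-1, 0, 1, 1],
 [0, 1, 1, 0],
 [0, 1, 0, 0],
 [1, 0, 0, 0]]
  V a = (0, -5, -2, -2)
Solving gives a = (-2, -2, -3, 1).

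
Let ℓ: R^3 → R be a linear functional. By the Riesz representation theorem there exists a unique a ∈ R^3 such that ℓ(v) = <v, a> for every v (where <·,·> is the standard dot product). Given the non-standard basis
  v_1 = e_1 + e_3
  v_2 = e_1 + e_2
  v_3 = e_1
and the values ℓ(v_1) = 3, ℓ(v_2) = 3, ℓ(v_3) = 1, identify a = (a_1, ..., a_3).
a = (1, 2, 2)

Write a = (a_1, ..., a_3) in the standard basis. For each basis vector v_i, ℓ(v_i) = <v_i, a> is a linear equation in the a_j's. Collect the n equations into a matrix system V a = ℓ, where row i of V is v_i (expressed in the standard basis). Since V is invertible (lower-triangular with 1s on the diagonal, up to permutation), solve by back-substitution:
  V =
[[1, 0, 1],
 [1, 1, 0],
 [1, 0, 0]]
  V a = (3, 3, 1)
Solving gives a = (1, 2, 2).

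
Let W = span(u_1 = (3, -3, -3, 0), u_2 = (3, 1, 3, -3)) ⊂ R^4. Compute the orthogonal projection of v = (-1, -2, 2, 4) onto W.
proj_W(v) = (-141/83, 5/83, -63/83, 102/83)

Set up U = [u_1 | ... | u_2] ∈ R^(4×2). The projector onto W = col(U) is P = U (U^T U)^(-1) U^T.
Compute U^T U =
  [27, -3]
  [-3, 28],
and U^T v = (-3, -11).
Solve U^T U · c = U^T v for the coefficients: c = (-13/83, -34/83). The projection is proj_W(v) = U c.
Check: (v - proj_W(v)) · u_1 = 0  (should be 0).
Check: (v - proj_W(v)) · u_2 = 0  (should be 0).
Result: proj_W(v) = (-141/83, 5/83, -63/83, 102/83).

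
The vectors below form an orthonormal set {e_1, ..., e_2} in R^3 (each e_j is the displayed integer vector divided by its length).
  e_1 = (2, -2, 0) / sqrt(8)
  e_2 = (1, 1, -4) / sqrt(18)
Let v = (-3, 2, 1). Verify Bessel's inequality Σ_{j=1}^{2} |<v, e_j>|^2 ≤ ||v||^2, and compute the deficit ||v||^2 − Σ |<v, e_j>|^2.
Σ |<v, e_j>|^2 = 125/9; ||v||^2 = 14; deficit = 1/9

Write each e_j = u_j / sqrt(<u_j, u_j>) where u_j is the displayed integer vector. Then <v, e_j> = <v, u_j> / sqrt(<u_j, u_j>), so |<v, e_j>|^2 = <v, u_j>^2 / <u_j, u_j>.
Coefficients: <v, e_1> = -10/sqrt(8), <v, e_2> = -5/sqrt(18).
Square and sum: Σ |<v, e_j>|^2 = 125/9.
Compute ||v||^2 = v·v = 14.
Deficit = 14 − 125/9 = 1/9 ≥ 0, confirming Bessel's inequality. (The deficit equals ||v − Σ <v,e_j> e_j||^2, the squared distance from v to span{e_j}.)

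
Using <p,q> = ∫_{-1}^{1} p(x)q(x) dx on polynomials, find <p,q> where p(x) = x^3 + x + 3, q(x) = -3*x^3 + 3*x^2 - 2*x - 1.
<p,q> = -88/21

Expand the product: p(x)·q(x) = -3*x^6 + 3*x^5 - 5*x^4 - 7*x^3 + 7*x^2 - 7*x - 3.
∫_{-1}^{1} of each monomial x^k gives [2/(k+1) if k even, 0 if k odd]. Integrating term-by-term (or equivalently evaluating the antiderivative F(x) = -3*x^7/7 + x^6/2 - x^5 - 7*x^4/4 + 7*x^3/3 - 7*x^2/2 - 3*x at the endpoints):
  F(1) − F(−1) = -575/84 − (-223/84) = -88/21.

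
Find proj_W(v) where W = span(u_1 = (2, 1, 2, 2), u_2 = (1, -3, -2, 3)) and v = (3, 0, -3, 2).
proj_W(v) = (345/298, -248/149, -114/149, 727/298)

Set up U = [u_1 | ... | u_2] ∈ R^(4×2). The projector onto W = col(U) is P = U (U^T U)^(-1) U^T.
Compute U^T U =
  [13, 1]
  [1, 23],
and U^T v = (4, 15).
Solve U^T U · c = U^T v for the coefficients: c = (77/298, 191/298). The projection is proj_W(v) = U c.
Check: (v - proj_W(v)) · u_1 = 0  (should be 0).
Check: (v - proj_W(v)) · u_2 = 0  (should be 0).
Result: proj_W(v) = (345/298, -248/149, -114/149, 727/298).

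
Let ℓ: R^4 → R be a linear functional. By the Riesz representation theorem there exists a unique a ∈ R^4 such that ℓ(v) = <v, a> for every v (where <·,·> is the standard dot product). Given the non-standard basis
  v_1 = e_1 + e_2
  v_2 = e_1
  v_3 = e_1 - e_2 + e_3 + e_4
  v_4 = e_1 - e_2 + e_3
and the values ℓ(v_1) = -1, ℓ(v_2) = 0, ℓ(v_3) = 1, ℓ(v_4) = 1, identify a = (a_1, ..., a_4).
a = (0, -1, 0, 0)

Write a = (a_1, ..., a_4) in the standard basis. For each basis vector v_i, ℓ(v_i) = <v_i, a> is a linear equation in the a_j's. Collect the n equations into a matrix system V a = ℓ, where row i of V is v_i (expressed in the standard basis). Since V is invertible (lower-triangular with 1s on the diagonal, up to permutation), solve by back-substitution:
  V =
[[1, 1, 0, 0],
 [1, 0, 0, 0],
 [1, -1, 1, 1],
 [1, -1, 1, 0]]
  V a = (-1, 0, 1, 1)
Solving gives a = (0, -1, 0, 0).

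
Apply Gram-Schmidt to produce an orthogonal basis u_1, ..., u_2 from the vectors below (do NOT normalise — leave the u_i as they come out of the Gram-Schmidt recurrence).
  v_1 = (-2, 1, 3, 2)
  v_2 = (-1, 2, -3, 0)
Orthogonal basis:
  u_1 = (-2, 1, 3, 2)
  u_2 = (-14/9, 41/18, -13/6, 5/9)

Apply the Gram-Schmidt recurrence
  u_1 = v_1
  u_i = v_i − Σ_{j<i} ((v_i · u_j) / (u_j · u_j)) · u_j.

Step by step this gives:
  u_1 = (-2, 1, 3, 2)
  u_2 = (-14/9, 41/18, -13/6, 5/9)

Orthogonality check:
  u_2 · u_1 = 0 (should be 0)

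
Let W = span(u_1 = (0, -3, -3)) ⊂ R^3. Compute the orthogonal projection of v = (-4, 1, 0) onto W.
proj_W(v) = (0, 1/2, 1/2)

Set up U = [u_1 | ... | u_1] ∈ R^(3×1). The projector onto W = col(U) is P = U (U^T U)^(-1) U^T.
Compute U^T U =
  [18],
and U^T v = (-3).
Solve U^T U · c = U^T v for the coefficients: c = (-1/6). The projection is proj_W(v) = U c.
Check: (v - proj_W(v)) · u_1 = 0  (should be 0).
Result: proj_W(v) = (0, 1/2, 1/2).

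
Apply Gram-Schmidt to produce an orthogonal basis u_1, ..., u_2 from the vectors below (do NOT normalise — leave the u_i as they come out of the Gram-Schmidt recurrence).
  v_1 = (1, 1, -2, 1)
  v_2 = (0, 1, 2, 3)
Orthogonal basis:
  u_1 = (1, 1, -2, 1)
  u_2 = (0, 1, 2, 3)

Apply the Gram-Schmidt recurrence
  u_1 = v_1
  u_i = v_i − Σ_{j<i} ((v_i · u_j) / (u_j · u_j)) · u_j.

Step by step this gives:
  u_1 = (1, 1, -2, 1)
  u_2 = (0, 1, 2, 3)

Orthogonality check:
  u_2 · u_1 = 0 (should be 0)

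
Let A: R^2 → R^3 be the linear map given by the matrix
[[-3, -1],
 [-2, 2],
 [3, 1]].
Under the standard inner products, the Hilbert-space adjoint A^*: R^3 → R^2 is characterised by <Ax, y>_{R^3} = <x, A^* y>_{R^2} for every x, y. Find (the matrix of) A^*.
A^* = A^T =
[[-3, -2, 3],
 [-1, 2, 1]]

For real matrices with standard dot products, the defining identity <Ax, y> = <x, A^* y> gives (Ax)^T y = x^T (A^*) y, i.e. x^T A^T y = x^T (A^*) y. Since this holds for all x, y, we must have A^* = A^T. Therefore
A^* =
[[-3, -2, 3],
 [-1, 2, 1]].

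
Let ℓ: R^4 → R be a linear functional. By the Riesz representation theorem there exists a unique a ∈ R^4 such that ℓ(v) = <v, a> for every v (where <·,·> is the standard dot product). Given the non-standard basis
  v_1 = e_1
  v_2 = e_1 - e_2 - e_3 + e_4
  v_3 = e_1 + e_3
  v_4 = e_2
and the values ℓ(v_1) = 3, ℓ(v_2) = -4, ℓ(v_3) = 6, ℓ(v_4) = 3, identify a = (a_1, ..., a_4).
a = (3, 3, 3, -1)

Write a = (a_1, ..., a_4) in the standard basis. For each basis vector v_i, ℓ(v_i) = <v_i, a> is a linear equation in the a_j's. Collect the n equations into a matrix system V a = ℓ, where row i of V is v_i (expressed in the standard basis). Since V is invertible (lower-triangular with 1s on the diagonal, up to permutation), solve by back-substitution:
  V =
[[1, 0, 0, 0],
 [1, -1, -1, 1],
 [1, 0, 1, 0],
 [0, 1, 0, 0]]
  V a = (3, -4, 6, 3)
Solving gives a = (3, 3, 3, -1).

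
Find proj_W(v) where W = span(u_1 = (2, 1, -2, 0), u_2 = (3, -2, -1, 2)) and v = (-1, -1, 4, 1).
proj_W(v) = (-27/14, -43/21, 107/42, 13/21)

Set up U = [u_1 | ... | u_2] ∈ R^(4×2). The projector onto W = col(U) is P = U (U^T U)^(-1) U^T.
Compute U^T U =
  [9, 6]
  [6, 18],
and U^T v = (-11, -3).
Solve U^T U · c = U^T v for the coefficients: c = (-10/7, 13/42). The projection is proj_W(v) = U c.
Check: (v - proj_W(v)) · u_1 = 0  (should be 0).
Check: (v - proj_W(v)) · u_2 = 0  (should be 0).
Result: proj_W(v) = (-27/14, -43/21, 107/42, 13/21).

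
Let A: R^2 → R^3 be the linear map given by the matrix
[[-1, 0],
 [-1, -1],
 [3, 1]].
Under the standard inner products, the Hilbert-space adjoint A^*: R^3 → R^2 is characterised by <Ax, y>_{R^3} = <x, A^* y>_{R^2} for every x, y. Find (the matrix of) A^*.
A^* = A^T =
[[-1, -1, 3],
 [0, -1, 1]]

For real matrices with standard dot products, the defining identity <Ax, y> = <x, A^* y> gives (Ax)^T y = x^T (A^*) y, i.e. x^T A^T y = x^T (A^*) y. Since this holds for all x, y, we must have A^* = A^T. Therefore
A^* =
[[-1, -1, 3],
 [0, -1, 1]].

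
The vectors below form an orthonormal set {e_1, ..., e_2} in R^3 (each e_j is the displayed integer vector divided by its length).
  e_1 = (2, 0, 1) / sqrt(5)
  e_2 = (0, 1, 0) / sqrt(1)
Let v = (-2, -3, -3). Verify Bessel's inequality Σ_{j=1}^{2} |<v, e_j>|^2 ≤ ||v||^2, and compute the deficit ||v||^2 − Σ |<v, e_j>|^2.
Σ |<v, e_j>|^2 = 94/5; ||v||^2 = 22; deficit = 16/5

Write each e_j = u_j / sqrt(<u_j, u_j>) where u_j is the displayed integer vector. Then <v, e_j> = <v, u_j> / sqrt(<u_j, u_j>), so |<v, e_j>|^2 = <v, u_j>^2 / <u_j, u_j>.
Coefficients: <v, e_1> = -7/sqrt(5), <v, e_2> = -3/sqrt(1).
Square and sum: Σ |<v, e_j>|^2 = 94/5.
Compute ||v||^2 = v·v = 22.
Deficit = 22 − 94/5 = 16/5 ≥ 0, confirming Bessel's inequality. (The deficit equals ||v − Σ <v,e_j> e_j||^2, the squared distance from v to span{e_j}.)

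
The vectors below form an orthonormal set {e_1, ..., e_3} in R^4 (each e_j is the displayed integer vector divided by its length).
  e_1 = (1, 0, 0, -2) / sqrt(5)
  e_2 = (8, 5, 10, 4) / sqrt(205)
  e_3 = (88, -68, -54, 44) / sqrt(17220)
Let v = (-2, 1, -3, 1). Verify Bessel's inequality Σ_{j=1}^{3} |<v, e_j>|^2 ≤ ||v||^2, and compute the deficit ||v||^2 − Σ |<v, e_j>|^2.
Σ |<v, e_j>|^2 = 1046/105; ||v||^2 = 15; deficit = 529/105

Write each e_j = u_j / sqrt(<u_j, u_j>) where u_j is the displayed integer vector. Then <v, e_j> = <v, u_j> / sqrt(<u_j, u_j>), so |<v, e_j>|^2 = <v, u_j>^2 / <u_j, u_j>.
Coefficients: <v, e_1> = -4/sqrt(5), <v, e_2> = -37/sqrt(205), <v, e_3> = -38/sqrt(17220).
Square and sum: Σ |<v, e_j>|^2 = 1046/105.
Compute ||v||^2 = v·v = 15.
Deficit = 15 − 1046/105 = 529/105 ≥ 0, confirming Bessel's inequality. (The deficit equals ||v − Σ <v,e_j> e_j||^2, the squared distance from v to span{e_j}.)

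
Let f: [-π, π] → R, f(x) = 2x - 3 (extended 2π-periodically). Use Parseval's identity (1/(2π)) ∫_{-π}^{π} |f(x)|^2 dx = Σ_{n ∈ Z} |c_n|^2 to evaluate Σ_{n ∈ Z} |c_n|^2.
Σ |c_n|^2 = 4π^2/3 + 9

Expand and integrate term by term over [-π, π]:
  ∫ (2x)^2 dx = 4·(2π^3/3); ∫ 2·2·(-3)·x dx = 0 (odd integrand); ∫ (-3)^2 dx = 9·2π.
So (1/(2π)) ∫_{-π}^{π} (2x - 3)^2 dx = 4π^2/3 + 9 = 4π^2/3 + 9.
Parseval ⇒ Σ |c_n|^2 = 4π^2/3 + 9.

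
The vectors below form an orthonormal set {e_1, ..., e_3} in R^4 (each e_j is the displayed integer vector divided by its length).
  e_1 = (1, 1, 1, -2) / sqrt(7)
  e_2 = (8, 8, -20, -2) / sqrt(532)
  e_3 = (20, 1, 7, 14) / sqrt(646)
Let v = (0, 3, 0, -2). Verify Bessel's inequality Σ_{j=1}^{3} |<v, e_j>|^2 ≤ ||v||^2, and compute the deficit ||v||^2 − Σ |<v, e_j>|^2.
Σ |<v, e_j>|^2 = 321/34; ||v||^2 = 13; deficit = 121/34

Write each e_j = u_j / sqrt(<u_j, u_j>) where u_j is the displayed integer vector. Then <v, e_j> = <v, u_j> / sqrt(<u_j, u_j>), so |<v, e_j>|^2 = <v, u_j>^2 / <u_j, u_j>.
Coefficients: <v, e_1> = 7/sqrt(7), <v, e_2> = 28/sqrt(532), <v, e_3> = -25/sqrt(646).
Square and sum: Σ |<v, e_j>|^2 = 321/34.
Compute ||v||^2 = v·v = 13.
Deficit = 13 − 321/34 = 121/34 ≥ 0, confirming Bessel's inequality. (The deficit equals ||v − Σ <v,e_j> e_j||^2, the squared distance from v to span{e_j}.)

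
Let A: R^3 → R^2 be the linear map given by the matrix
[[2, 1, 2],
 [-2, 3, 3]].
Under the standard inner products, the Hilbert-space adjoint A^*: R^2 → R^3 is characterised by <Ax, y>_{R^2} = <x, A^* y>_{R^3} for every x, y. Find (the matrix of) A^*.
A^* = A^T =
[[2, -2],
 [1, 3],
 [2, 3]]

For real matrices with standard dot products, the defining identity <Ax, y> = <x, A^* y> gives (Ax)^T y = x^T (A^*) y, i.e. x^T A^T y = x^T (A^*) y. Since this holds for all x, y, we must have A^* = A^T. Therefore
A^* =
[[2, -2],
 [1, 3],
 [2, 3]].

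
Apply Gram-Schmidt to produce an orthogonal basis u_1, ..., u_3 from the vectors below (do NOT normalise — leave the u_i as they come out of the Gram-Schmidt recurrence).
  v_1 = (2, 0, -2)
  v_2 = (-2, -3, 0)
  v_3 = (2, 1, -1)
Orthogonal basis:
  u_1 = (2, 0, -2)
  u_2 = (-1, -3, -1)
  u_3 = (3/22, -1/11, 3/22)

Apply the Gram-Schmidt recurrence
  u_1 = v_1
  u_i = v_i − Σ_{j<i} ((v_i · u_j) / (u_j · u_j)) · u_j.

Step by step this gives:
  u_1 = (2, 0, -2)
  u_2 = (-1, -3, -1)
  u_3 = (3/22, -1/11, 3/22)

Orthogonality check:
  u_2 · u_1 = 0 (should be 0)
  u_3 · u_1 = 0 (should be 0)
  u_3 · u_2 = 0 (should be 0)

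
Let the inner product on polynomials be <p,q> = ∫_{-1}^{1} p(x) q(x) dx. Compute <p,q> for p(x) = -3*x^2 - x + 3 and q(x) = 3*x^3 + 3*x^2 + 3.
<p,q> = 66/5

Expand the product: p(x)·q(x) = -9*x^5 - 12*x^4 + 6*x^3 - 3*x + 9.
∫_{-1}^{1} of each monomial x^k gives [2/(k+1) if k even, 0 if k odd]. Integrating term-by-term (or equivalently evaluating the antiderivative F(x) = -3*x^6/2 - 12*x^5/5 + 3*x^4/2 - 3*x^2/2 + 9*x at the endpoints):
  F(1) − F(−1) = 51/10 − (-81/10) = 66/5.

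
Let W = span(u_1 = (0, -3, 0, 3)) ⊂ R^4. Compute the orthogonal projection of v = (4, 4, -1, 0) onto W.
proj_W(v) = (0, 2, 0, -2)

Set up U = [u_1 | ... | u_1] ∈ R^(4×1). The projector onto W = col(U) is P = U (U^T U)^(-1) U^T.
Compute U^T U =
  [18],
and U^T v = (-12).
Solve U^T U · c = U^T v for the coefficients: c = (-2/3). The projection is proj_W(v) = U c.
Check: (v - proj_W(v)) · u_1 = 0  (should be 0).
Result: proj_W(v) = (0, 2, 0, -2).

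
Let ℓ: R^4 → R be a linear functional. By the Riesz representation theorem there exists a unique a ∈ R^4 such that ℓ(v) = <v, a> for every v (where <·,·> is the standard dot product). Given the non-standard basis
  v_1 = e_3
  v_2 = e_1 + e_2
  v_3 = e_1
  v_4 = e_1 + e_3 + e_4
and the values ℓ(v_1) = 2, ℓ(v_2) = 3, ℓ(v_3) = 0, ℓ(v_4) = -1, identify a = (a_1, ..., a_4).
a = (0, 3, 2, -3)

Write a = (a_1, ..., a_4) in the standard basis. For each basis vector v_i, ℓ(v_i) = <v_i, a> is a linear equation in the a_j's. Collect the n equations into a matrix system V a = ℓ, where row i of V is v_i (expressed in the standard basis). Since V is invertible (lower-triangular with 1s on the diagonal, up to permutation), solve by back-substitution:
  V =
[[0, 0, 1, 0],
 [1, 1, 0, 0],
 [1, 0, 0, 0],
 [1, 0, 1, 1]]
  V a = (2, 3, 0, -1)
Solving gives a = (0, 3, 2, -3).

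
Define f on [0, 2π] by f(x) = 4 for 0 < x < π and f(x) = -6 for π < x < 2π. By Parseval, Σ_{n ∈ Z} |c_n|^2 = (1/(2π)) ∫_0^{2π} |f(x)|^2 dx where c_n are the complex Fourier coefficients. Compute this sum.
Σ |c_n|^2 = 26

Parseval equates the L^2 energy of f (normalised by 1/(2π)) with the ℓ^2 sum of its Fourier coefficients: (1/(2π)) ∫_0^{2π} |f|^2 = Σ |c_n|^2.
Compute the left side: (1/(2π)) [∫_0^π 4^2 dx + ∫_π^{2π} (-6)^2 dx] = (1/(2π)) · (16π + 36π) = (16 + 36)/2 = 26.
So Σ_{n ∈ Z} |c_n|^2 = 26.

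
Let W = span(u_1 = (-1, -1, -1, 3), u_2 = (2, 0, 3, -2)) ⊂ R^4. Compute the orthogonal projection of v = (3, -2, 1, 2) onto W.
proj_W(v) = (85/83, -123/83, 189/83, 161/83)

Set up U = [u_1 | ... | u_2] ∈ R^(4×2). The projector onto W = col(U) is P = U (U^T U)^(-1) U^T.
Compute U^T U =
  [12, -11]
  [-11, 17],
and U^T v = (4, 5).
Solve U^T U · c = U^T v for the coefficients: c = (123/83, 104/83). The projection is proj_W(v) = U c.
Check: (v - proj_W(v)) · u_1 = 0  (should be 0).
Check: (v - proj_W(v)) · u_2 = 0  (should be 0).
Result: proj_W(v) = (85/83, -123/83, 189/83, 161/83).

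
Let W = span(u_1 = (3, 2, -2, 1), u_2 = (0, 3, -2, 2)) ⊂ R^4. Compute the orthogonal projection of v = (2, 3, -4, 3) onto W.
proj_W(v) = (115/54, 322/81, -253/81, 391/162)

Set up U = [u_1 | ... | u_2] ∈ R^(4×2). The projector onto W = col(U) is P = U (U^T U)^(-1) U^T.
Compute U^T U =
  [18, 12]
  [12, 17],
and U^T v = (23, 23).
Solve U^T U · c = U^T v for the coefficients: c = (115/162, 23/27). The projection is proj_W(v) = U c.
Check: (v - proj_W(v)) · u_1 = 0  (should be 0).
Check: (v - proj_W(v)) · u_2 = 0  (should be 0).
Result: proj_W(v) = (115/54, 322/81, -253/81, 391/162).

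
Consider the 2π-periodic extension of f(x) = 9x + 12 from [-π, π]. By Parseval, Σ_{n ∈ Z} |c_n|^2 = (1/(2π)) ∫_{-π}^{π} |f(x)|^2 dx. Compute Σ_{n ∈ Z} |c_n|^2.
Σ |c_n|^2 = 27π^2 + 144

Expand and integrate term by term over [-π, π]:
  ∫ (9x)^2 dx = 81·(2π^3/3); ∫ 2·9·(12)·x dx = 0 (odd integrand); ∫ 12^2 dx = 144·2π.
So (1/(2π)) ∫_{-π}^{π} (9x + 12)^2 dx = 81π^2/3 + 144 = 27π^2 + 144.
Parseval ⇒ Σ |c_n|^2 = 27π^2 + 144.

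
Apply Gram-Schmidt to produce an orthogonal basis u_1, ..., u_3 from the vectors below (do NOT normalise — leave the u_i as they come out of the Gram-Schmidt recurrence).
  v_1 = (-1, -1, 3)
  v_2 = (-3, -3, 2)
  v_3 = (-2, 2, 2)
Orthogonal basis:
  u_1 = (-1, -1, 3)
  u_2 = (-21/11, -21/11, -14/11)
  u_3 = (-2, 2, 0)

Apply the Gram-Schmidt recurrence
  u_1 = v_1
  u_i = v_i − Σ_{j<i} ((v_i · u_j) / (u_j · u_j)) · u_j.

Step by step this gives:
  u_1 = (-1, -1, 3)
  u_2 = (-21/11, -21/11, -14/11)
  u_3 = (-2, 2, 0)

Orthogonality check:
  u_2 · u_1 = 0 (should be 0)
  u_3 · u_1 = 0 (should be 0)
  u_3 · u_2 = 0 (should be 0)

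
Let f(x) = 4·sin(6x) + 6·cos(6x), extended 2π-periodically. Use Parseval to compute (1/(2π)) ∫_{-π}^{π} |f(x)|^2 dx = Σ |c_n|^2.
Σ |c_n|^2 = 26

Expand |f|^2 and use orthogonality of {sin(nx), cos(mx)} on [-π, π]:
  ∫_{-π}^{π} sin(nx)^2 dx = π, ∫ cos(mx)^2 dx = π, and cross terms integrate to 0.
So ∫_{-π}^{π} f(x)^2 dx = 4^2 · π + 6^2 · π = (16 + 36)π.
Divide by 2π: (16 + 36)/2 = 26.
By Parseval, this equals Σ |c_n|^2.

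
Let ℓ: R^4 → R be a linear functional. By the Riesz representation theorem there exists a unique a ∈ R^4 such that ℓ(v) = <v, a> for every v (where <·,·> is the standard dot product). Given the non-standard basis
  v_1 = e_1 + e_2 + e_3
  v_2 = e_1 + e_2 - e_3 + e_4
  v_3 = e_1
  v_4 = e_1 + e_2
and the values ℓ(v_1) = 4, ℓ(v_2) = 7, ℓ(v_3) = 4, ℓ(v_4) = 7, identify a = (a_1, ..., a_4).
a = (4, 3, -3, -3)

Write a = (a_1, ..., a_4) in the standard basis. For each basis vector v_i, ℓ(v_i) = <v_i, a> is a linear equation in the a_j's. Collect the n equations into a matrix system V a = ℓ, where row i of V is v_i (expressed in the standard basis). Since V is invertible (lower-triangular with 1s on the diagonal, up to permutation), solve by back-substitution:
  V =
[[1, 1, 1, 0],
 [1, 1, -1, 1],
 [1, 0, 0, 0],
 [1, 1, 0, 0]]
  V a = (4, 7, 4, 7)
Solving gives a = (4, 3, -3, -3).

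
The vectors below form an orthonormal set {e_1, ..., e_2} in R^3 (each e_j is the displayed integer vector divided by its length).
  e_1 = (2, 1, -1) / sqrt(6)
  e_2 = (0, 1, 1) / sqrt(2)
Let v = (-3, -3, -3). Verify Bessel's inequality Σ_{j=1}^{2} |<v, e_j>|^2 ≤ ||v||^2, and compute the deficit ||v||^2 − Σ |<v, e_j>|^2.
Σ |<v, e_j>|^2 = 24; ||v||^2 = 27; deficit = 3

Write each e_j = u_j / sqrt(<u_j, u_j>) where u_j is the displayed integer vector. Then <v, e_j> = <v, u_j> / sqrt(<u_j, u_j>), so |<v, e_j>|^2 = <v, u_j>^2 / <u_j, u_j>.
Coefficients: <v, e_1> = -6/sqrt(6), <v, e_2> = -6/sqrt(2).
Square and sum: Σ |<v, e_j>|^2 = 24.
Compute ||v||^2 = v·v = 27.
Deficit = 27 − 24 = 3 ≥ 0, confirming Bessel's inequality. (The deficit equals ||v − Σ <v,e_j> e_j||^2, the squared distance from v to span{e_j}.)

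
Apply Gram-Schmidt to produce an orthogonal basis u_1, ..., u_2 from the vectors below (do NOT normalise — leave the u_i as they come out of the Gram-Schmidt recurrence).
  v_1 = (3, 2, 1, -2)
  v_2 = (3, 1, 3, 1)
Orthogonal basis:
  u_1 = (3, 2, 1, -2)
  u_2 = (1, -1/3, 7/3, 7/3)

Apply the Gram-Schmidt recurrence
  u_1 = v_1
  u_i = v_i − Σ_{j<i} ((v_i · u_j) / (u_j · u_j)) · u_j.

Step by step this gives:
  u_1 = (3, 2, 1, -2)
  u_2 = (1, -1/3, 7/3, 7/3)

Orthogonality check:
  u_2 · u_1 = 0 (should be 0)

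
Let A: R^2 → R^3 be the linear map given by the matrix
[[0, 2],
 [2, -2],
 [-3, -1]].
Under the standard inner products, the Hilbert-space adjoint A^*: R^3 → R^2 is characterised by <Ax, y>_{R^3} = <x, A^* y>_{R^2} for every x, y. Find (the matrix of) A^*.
A^* = A^T =
[[0, 2, -3],
 [2, -2, -1]]

For real matrices with standard dot products, the defining identity <Ax, y> = <x, A^* y> gives (Ax)^T y = x^T (A^*) y, i.e. x^T A^T y = x^T (A^*) y. Since this holds for all x, y, we must have A^* = A^T. Therefore
A^* =
[[0, 2, -3],
 [2, -2, -1]].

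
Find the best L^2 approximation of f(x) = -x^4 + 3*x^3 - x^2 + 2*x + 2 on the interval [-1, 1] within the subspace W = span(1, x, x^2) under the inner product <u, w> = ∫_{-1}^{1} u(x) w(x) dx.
g(x) = -13*x^2/7 + 19*x/5 + 73/35

The best approximation g ∈ W is the orthogonal projection of f onto W. Writing g = a_0 + a_1 x + a_2 x^2, the coefficients solve the normal equations G · a = b where
  G_{ij} = <φ_i, φ_j> and b_i = <f, φ_i>, with φ_0 = 1, φ_1 = x, φ_2 = x^2.
G =
  [2, 0, 2/3]
  [0, 2/3, 0]
  [2/3, 0, 2/5],
b = (44/15, 38/15, 68/105).
Solving gives a_0 = 73/35, a_1 = 19/5, a_2 = -13/7, so
  g(x) = -13*x^2/7 + 19*x/5 + 73/35.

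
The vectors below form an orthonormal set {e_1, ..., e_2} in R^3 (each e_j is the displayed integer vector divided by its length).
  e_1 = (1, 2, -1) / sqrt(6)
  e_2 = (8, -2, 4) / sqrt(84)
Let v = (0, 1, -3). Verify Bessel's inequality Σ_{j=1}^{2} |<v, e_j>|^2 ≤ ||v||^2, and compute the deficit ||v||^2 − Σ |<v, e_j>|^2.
Σ |<v, e_j>|^2 = 13/2; ||v||^2 = 10; deficit = 7/2

Write each e_j = u_j / sqrt(<u_j, u_j>) where u_j is the displayed integer vector. Then <v, e_j> = <v, u_j> / sqrt(<u_j, u_j>), so |<v, e_j>|^2 = <v, u_j>^2 / <u_j, u_j>.
Coefficients: <v, e_1> = 5/sqrt(6), <v, e_2> = -14/sqrt(84).
Square and sum: Σ |<v, e_j>|^2 = 13/2.
Compute ||v||^2 = v·v = 10.
Deficit = 10 − 13/2 = 7/2 ≥ 0, confirming Bessel's inequality. (The deficit equals ||v − Σ <v,e_j> e_j||^2, the squared distance from v to span{e_j}.)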